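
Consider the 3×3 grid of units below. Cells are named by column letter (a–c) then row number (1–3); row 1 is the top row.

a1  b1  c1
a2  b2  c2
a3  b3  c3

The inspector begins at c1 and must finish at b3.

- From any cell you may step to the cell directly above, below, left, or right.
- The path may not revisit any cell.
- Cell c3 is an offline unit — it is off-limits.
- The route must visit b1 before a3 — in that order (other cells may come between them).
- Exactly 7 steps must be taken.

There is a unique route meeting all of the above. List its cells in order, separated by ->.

The waypoints must appear in the order b1, a3, with no cell reused.
Route from c1: down to c2, left to b2, up to b1, left to a1, 2× down (reaching a3), right to b3 — 7 moves in all.
Check: order respected (b1 at step 3, a3 at step 6); 7 moves as required.

c1 -> c2 -> b2 -> b1 -> a1 -> a2 -> a3 -> b3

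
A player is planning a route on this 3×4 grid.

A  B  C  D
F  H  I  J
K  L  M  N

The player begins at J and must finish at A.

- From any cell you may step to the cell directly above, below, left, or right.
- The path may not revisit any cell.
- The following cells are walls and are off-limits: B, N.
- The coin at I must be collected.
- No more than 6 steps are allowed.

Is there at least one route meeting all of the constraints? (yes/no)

yes

One route that works: J → I → H → F → A.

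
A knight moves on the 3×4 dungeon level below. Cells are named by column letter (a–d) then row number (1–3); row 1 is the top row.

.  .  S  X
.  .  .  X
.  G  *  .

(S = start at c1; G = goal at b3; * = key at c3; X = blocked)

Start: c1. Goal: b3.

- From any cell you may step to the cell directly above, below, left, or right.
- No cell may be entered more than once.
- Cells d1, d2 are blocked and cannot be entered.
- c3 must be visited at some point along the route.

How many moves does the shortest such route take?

Any route passes through c3 somewhere between c1 and b3. Summing Manhattan distances along the two legs (c1 → c3 → b3) gives a lower bound of 2 + 1 = 3 moves.
A route of 3 moves achieves this: c1 → c2 → c3 → b3.
Since 3 matches the lower bound, it is optimal.

3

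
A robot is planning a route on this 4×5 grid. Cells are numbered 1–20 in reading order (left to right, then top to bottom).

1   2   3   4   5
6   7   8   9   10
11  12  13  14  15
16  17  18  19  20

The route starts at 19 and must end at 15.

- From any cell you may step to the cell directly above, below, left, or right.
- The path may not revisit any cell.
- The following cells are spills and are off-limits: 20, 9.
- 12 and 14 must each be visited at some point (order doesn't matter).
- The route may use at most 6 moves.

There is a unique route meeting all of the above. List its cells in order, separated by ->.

19 -> 18 -> 17 -> 12 -> 13 -> 14 -> 15

The budget equals the shortest possible length, so every move has to be on a shortest route through the required cells.
Route from 19: left 2 to 17, up 1 to 12, right 3 to 15 — 6 moves in all.
Check: all required cells visited; 6 ≤ 6 moves.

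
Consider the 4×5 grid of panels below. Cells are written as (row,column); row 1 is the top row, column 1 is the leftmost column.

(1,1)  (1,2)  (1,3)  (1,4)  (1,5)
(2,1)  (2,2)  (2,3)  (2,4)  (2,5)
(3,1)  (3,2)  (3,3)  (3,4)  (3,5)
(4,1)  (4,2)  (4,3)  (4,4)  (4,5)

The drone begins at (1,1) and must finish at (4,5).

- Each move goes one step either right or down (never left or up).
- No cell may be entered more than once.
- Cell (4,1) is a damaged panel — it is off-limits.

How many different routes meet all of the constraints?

A right/down-only route from (1,1) to (4,5) makes exactly 3 down-moves and 4 right-moves in some order.
With no other constraints that would be C(7,3) = 35 routes.
Subtract routes through each blocked cell (inclusion–exclusion for overlaps): − through (4,1): 1 → 34.
That gives 34 routes.

34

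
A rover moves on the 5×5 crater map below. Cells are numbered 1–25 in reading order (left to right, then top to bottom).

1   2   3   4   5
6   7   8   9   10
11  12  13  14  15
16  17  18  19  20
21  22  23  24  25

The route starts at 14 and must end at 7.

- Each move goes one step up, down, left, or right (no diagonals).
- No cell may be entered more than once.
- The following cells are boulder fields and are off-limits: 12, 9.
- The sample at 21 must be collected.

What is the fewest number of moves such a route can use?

Any route passes through 21 somewhere between 14 and 7. Summing Manhattan distances along the two legs (14 → 21 → 7) gives a lower bound of 5 + 4 = 9 moves.
A route of 9 moves achieves this: 14 → 19 → 24 → 23 → 22 → 21 → 16 → 11 → 6 → 7.
Since 9 matches the lower bound, it is optimal.

9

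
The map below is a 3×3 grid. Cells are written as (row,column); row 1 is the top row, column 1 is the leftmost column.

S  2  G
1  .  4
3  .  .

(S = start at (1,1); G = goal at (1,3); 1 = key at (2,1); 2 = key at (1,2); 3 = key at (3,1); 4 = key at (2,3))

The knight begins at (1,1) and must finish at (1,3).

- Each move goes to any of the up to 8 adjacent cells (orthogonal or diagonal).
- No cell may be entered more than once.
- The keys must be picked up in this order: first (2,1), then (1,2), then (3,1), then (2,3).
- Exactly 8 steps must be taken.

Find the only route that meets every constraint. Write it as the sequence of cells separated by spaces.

The waypoints must appear in the order (2,1), (1,2), (3,1), (2,3), with no cell reused.
Route from (1,1): down 1 to (2,1), up-right 1 to (1,2), down 1 to (2,2), down-left 1 to (3,1), right 2 to (3,3), up 2 to (1,3) — 8 moves in all.
Check: order respected (1 at step 1, 2 at step 2, 3 at step 4, 4 at step 7); 8 moves as required.

(1,1) (2,1) (1,2) (2,2) (3,1) (3,2) (3,3) (2,3) (1,3)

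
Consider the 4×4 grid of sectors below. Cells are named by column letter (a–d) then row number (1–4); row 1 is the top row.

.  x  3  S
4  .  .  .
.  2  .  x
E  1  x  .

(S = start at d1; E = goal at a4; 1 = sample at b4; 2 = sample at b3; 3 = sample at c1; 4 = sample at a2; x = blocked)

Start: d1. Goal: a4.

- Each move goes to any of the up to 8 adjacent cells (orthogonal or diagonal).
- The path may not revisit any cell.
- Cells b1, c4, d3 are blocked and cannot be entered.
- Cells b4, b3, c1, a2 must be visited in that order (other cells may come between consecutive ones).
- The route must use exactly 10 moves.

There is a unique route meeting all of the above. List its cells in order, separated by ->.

The waypoints must appear in the order b4, b3, c1, a2, with no cell reused.
Route from d1: down 1 to d2, down-left 2 to b4, up 1 to b3, up-right 1 to c2, up 1 to c1, down-left 1 to b2, left 1 to a2, down 2 to a4 — 10 moves in all.
Check: order respected (1 at step 3, 2 at step 4, 3 at step 6, 4 at step 8); 10 moves as required.

d1 -> d2 -> c3 -> b4 -> b3 -> c2 -> c1 -> b2 -> a2 -> a3 -> a4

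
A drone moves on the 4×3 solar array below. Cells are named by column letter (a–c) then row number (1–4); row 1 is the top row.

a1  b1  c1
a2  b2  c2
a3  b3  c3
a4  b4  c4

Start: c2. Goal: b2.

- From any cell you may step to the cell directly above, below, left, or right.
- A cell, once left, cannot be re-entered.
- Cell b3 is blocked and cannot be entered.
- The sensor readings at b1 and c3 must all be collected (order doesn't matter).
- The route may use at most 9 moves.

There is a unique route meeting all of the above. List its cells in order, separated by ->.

The 9-move cap with required stops at b1, c3 leaves no slack for detours.
Route from c2: 2× down (reaching c4), 2× left (reaching a4), 3× up (reaching a1), right to b1, down to b2 — 9 moves in all.
Check: all required cells visited; 9 ≤ 9 moves.

c2 -> c3 -> c4 -> b4 -> a4 -> a3 -> a2 -> a1 -> b1 -> b2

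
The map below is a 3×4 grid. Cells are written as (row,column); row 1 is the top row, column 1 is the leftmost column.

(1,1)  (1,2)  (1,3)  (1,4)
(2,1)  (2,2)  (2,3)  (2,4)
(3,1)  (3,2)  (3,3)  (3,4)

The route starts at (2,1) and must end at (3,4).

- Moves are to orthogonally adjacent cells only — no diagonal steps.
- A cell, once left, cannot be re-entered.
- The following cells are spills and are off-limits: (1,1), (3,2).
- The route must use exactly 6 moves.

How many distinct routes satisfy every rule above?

Need simple routes of exactly 6 moves from (2,1) to (3,4) (Manhattan distance 4, so 1 moves are spent on a detour and 1 undoing it).
Enumerating: (2,1) (2,2) (1,2) (1,3) (2,3) (3,3) (3,4) | (2,1) (2,2) (1,2) (1,3) (2,3) (2,4) (3,4) | (2,1) (2,2) (1,2) (1,3) (1,4) (2,4) (3,4) | (2,1) (2,2) (2,3) (1,3) (1,4) (2,4) (3,4).
That gives 4 routes.

4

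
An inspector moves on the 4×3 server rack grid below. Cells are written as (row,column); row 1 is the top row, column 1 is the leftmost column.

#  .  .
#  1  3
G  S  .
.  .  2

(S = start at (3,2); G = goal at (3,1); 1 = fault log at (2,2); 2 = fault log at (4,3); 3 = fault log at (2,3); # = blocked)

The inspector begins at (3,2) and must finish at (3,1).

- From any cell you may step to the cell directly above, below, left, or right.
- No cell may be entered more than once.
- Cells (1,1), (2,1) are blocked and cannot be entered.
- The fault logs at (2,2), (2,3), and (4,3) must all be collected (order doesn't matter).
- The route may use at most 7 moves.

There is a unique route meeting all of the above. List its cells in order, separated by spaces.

(3,2) (2,2) (2,3) (3,3) (4,3) (4,2) (4,1) (3,1)

The budget equals the shortest possible length, so every move has to be on a shortest route through the required cells.
Route from (3,2): up to (2,2), right to (2,3), 2× down (reaching (4,3)), 2× left (reaching (4,1)), up to (3,1) — 7 moves in all.
Check: all required cells visited; 7 ≤ 7 moves.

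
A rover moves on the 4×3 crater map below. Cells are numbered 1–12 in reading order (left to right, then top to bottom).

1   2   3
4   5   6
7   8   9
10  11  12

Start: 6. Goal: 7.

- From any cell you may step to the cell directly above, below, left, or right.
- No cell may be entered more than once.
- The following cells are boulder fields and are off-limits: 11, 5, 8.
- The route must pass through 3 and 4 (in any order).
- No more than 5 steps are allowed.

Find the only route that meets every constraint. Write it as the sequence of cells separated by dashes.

6 - 3 - 2 - 1 - 4 - 7

The budget equals the shortest possible length, so every move has to be on a shortest route through the required cells.
Route from 6: up 1 to 3, left 2 to 1, down 2 to 7 — 5 moves in all.
Check: all required cells visited; 5 ≤ 5 moves.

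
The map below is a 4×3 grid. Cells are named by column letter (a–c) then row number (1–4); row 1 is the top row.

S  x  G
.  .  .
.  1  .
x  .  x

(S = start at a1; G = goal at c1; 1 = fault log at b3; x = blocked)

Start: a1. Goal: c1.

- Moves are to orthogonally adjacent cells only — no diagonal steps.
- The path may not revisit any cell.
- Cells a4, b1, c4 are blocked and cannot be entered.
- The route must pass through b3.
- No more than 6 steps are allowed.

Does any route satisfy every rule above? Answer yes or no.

One route that works: a1 → a2 → a3 → b3 → b2 → c2 → c1.

yes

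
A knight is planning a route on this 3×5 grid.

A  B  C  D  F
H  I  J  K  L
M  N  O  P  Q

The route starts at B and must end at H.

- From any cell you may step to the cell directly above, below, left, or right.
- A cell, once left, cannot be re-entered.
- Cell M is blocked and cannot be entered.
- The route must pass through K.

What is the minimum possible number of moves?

Any route passes through K somewhere between B and H. Summing Manhattan distances along the two legs (B → K → H) gives a lower bound of 3 + 3 = 6 moves.
A route of 6 moves achieves this: B → C → D → K → J → I → H.
Since 6 matches the lower bound, it is optimal.

6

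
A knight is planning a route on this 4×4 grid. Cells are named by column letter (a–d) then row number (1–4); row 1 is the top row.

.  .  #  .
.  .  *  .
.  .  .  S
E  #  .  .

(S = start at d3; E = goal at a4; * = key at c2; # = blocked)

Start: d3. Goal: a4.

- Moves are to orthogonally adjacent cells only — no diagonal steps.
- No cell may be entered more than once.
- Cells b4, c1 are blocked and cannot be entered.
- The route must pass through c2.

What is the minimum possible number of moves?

Any route passes through c2 somewhere between d3 and a4. Summing Manhattan distances along the two legs (d3 → c2 → a4) gives a lower bound of 2 + 4 = 6 moves.
A route of 6 moves achieves this: d3 → d2 → c2 → c3 → b3 → a3 → a4.
Since 6 matches the lower bound, it is optimal.

6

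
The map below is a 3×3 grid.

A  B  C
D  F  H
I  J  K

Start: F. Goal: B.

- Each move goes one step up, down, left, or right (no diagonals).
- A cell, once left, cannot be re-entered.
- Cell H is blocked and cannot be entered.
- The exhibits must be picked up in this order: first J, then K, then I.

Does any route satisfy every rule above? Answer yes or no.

no

K must be visited but has only one open neighbour (J), and it is neither the start nor the goal — the route would have to enter and leave through J, re-entering it.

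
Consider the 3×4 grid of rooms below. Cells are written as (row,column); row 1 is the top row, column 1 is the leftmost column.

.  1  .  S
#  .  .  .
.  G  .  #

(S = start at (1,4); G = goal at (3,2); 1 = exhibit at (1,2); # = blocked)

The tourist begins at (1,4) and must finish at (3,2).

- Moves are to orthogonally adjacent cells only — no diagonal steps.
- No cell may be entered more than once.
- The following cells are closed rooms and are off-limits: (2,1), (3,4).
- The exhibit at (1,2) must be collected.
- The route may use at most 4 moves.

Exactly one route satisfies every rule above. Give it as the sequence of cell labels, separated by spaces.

(1,4) (1,3) (1,2) (2,2) (3,2)

Any route must reach (1,2) and still end at (3,2) within 4 moves, so the order of the required stops is forced.
Route from (1,4): 2× left (reaching (1,2)), 2× down (reaching (3,2)) — 4 moves in all.
Check: all required cells visited; 4 ≤ 4 moves.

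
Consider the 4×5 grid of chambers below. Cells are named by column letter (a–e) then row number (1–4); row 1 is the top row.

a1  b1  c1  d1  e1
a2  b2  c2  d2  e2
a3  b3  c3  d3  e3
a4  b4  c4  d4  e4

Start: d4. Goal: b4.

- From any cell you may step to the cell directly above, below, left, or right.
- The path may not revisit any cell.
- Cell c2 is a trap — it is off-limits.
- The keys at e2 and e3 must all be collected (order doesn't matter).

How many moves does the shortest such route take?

Any route passes through e2 and e3 in some order between d4 and b4. Summing Manhattan distances along each leg and taking the cheapest ordering (d4 → e3 → e2 → b4) gives a lower bound of 2 + 1 + 5 = 8 moves.
A route of 8 moves achieves this: d4 → e4 → e3 → e2 → d2 → d3 → c3 → c4 → b4.
Since 8 matches the lower bound, it is optimal.

8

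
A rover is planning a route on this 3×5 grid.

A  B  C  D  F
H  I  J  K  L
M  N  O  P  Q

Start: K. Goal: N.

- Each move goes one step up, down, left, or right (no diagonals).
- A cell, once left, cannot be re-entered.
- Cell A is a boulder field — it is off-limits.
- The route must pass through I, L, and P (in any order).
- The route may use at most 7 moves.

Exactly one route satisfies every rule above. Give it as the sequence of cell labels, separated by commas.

K, L, Q, P, O, J, I, N

The 7-move cap with required stops at I, L, P leaves no slack for detours.
Route from K: right to L, down to Q, 2× left (reaching O), up to J, left to I, down to N — 7 moves in all.
Check: all required cells visited; 7 ≤ 7 moves.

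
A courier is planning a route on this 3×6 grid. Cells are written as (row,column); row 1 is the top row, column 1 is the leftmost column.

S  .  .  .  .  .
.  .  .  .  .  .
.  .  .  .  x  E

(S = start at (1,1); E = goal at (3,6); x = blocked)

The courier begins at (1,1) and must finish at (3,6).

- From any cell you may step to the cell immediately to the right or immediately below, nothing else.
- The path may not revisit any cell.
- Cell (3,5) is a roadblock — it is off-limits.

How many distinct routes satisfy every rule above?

6

A right/down-only route from (1,1) to (3,6) makes exactly 2 down-moves and 5 right-moves in some order.
With no other constraints that would be C(7,2) = 21 routes.
Subtract routes through each blocked cell (inclusion–exclusion for overlaps): − through (3,5): 15 → 6.
That gives 6 routes.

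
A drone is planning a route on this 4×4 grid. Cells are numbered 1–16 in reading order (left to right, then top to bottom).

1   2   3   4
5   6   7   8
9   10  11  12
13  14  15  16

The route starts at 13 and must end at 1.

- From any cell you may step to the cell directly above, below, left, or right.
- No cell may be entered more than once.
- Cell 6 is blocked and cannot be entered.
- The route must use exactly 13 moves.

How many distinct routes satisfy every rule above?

2

Need simple routes of exactly 13 moves from 13 to 1 (Manhattan distance 3, so 5 moves are spent on a detour and 5 undoing it).
Enumerating: 13 9 10 14 15 16 12 11 7 8 4 3 2 1 | 13 14 15 16 12 8 4 3 7 11 10 9 5 1.
That gives 2 routes.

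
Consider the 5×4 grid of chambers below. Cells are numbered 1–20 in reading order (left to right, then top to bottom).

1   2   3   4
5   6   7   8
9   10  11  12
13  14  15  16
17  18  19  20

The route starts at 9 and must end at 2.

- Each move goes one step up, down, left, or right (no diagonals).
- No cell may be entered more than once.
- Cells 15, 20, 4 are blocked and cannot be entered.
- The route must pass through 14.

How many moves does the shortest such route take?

Any route passes through 14 somewhere between 9 and 2. Summing Manhattan distances along the two legs (9 → 14 → 2) gives a lower bound of 2 + 3 = 5 moves.
A route of 5 moves achieves this: 9 → 13 → 14 → 10 → 6 → 2.
Since 5 matches the lower bound, it is optimal.

5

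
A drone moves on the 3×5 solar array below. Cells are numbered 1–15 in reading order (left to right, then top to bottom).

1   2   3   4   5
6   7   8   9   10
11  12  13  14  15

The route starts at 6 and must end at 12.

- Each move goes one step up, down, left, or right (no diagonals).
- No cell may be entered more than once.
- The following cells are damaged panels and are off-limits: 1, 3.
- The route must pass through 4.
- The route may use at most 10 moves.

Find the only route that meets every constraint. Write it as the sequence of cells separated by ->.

6 -> 7 -> 8 -> 9 -> 4 -> 5 -> 10 -> 15 -> 14 -> 13 -> 12

Any route must reach 4 and still end at 12 within 10 moves, so the order of the required stops is forced.
Route from 6: 3× right (reaching 9), up to 4, right to 5, 2× down (reaching 15), 3× left (reaching 12) — 10 moves in all.
Check: all required cells visited; 10 ≤ 10 moves.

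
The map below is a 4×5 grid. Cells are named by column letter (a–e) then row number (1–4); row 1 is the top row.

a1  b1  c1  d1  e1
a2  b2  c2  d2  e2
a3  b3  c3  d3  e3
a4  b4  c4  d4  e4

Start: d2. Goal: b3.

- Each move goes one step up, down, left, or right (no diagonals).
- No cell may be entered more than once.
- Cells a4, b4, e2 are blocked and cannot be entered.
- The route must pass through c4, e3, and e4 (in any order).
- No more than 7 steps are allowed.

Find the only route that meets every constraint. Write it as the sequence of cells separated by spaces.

The 7-move cap with required stops at c4, e3, e4 leaves no slack for detours.
Route from d2: down 1 to d3, right 1 to e3, down 1 to e4, left 2 to c4, up 1 to c3, left 1 to b3 — 7 moves in all.
Check: all required cells visited; 7 ≤ 7 moves.

d2 d3 e3 e4 d4 c4 c3 b3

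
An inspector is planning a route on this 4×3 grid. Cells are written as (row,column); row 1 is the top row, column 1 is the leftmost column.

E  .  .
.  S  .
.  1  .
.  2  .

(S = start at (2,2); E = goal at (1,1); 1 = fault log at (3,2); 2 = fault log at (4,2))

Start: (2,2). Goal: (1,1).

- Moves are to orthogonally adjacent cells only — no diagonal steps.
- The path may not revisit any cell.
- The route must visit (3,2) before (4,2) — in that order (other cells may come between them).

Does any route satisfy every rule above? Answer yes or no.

One route that works: (2,2) → (3,2) → (4,2) → (4,1) → (3,1) → (2,1) → (1,1).

yes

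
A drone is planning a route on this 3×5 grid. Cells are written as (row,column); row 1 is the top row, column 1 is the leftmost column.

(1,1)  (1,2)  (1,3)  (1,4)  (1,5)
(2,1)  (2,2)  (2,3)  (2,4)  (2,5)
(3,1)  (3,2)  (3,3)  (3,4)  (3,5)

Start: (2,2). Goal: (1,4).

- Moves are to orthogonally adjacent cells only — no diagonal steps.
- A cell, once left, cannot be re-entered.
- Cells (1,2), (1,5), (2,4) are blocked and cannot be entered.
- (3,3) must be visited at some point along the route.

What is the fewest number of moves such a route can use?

Any route passes through (3,3) somewhere between (2,2) and (1,4). Summing Manhattan distances along the two legs ((2,2) → (3,3) → (1,4)) gives a lower bound of 2 + 3 = 5 moves.
A route of 5 moves achieves this: (2,2) → (3,2) → (3,3) → (2,3) → (1,3) → (1,4).
Since 5 matches the lower bound, it is optimal.

5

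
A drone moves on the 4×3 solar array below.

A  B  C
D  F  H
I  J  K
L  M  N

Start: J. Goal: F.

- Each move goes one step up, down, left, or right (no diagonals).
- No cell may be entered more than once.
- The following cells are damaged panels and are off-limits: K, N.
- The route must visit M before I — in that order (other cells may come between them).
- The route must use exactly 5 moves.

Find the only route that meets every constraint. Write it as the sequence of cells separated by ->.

The waypoints must appear in the order M, I, with no cell reused.
Route from J: down to M, left to L, 2× up (reaching D), right to F — 5 moves in all.
Check: order respected (M at step 1, I at step 3); 5 moves as required.

J -> M -> L -> I -> D -> F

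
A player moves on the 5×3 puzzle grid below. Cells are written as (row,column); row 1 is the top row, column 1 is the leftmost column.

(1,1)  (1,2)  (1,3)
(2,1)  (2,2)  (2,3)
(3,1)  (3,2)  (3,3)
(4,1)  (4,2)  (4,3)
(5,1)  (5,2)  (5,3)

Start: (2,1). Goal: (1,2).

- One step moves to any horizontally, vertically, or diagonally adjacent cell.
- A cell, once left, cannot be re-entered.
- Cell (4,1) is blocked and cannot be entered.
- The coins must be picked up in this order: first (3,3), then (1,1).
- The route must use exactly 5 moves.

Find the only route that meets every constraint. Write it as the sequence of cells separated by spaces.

The waypoints must appear in the order (3,3), (1,1), with no cell reused.
Route from (2,1): down-right to (3,2), right to (3,3), 2× up-left (reaching (1,1)), right to (1,2) — 5 moves in all.
Check: order respected ((3,3) at step 2, (1,1) at step 4); 5 moves as required.

(2,1) (3,2) (3,3) (2,2) (1,1) (1,2)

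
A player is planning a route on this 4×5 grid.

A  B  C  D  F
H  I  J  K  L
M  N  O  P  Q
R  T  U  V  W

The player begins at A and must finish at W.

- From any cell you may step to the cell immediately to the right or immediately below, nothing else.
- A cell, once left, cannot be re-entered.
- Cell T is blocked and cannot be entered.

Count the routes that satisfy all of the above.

31

A right/down-only route from A to W makes exactly 3 down-moves and 4 right-moves in some order.
With no other constraints that would be C(7,3) = 35 routes.
Subtract routes through each blocked cell (inclusion–exclusion for overlaps): − through T: 4 → 31.
That gives 31 routes.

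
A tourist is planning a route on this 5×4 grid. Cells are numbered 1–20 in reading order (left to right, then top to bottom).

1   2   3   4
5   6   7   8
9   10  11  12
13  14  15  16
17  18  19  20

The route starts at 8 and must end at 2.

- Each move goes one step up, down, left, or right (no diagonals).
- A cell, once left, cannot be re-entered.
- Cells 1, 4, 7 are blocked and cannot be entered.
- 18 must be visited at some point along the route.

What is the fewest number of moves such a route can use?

Any route passes through 18 somewhere between 8 and 2. Summing Manhattan distances along the two legs (8 → 18 → 2) gives a lower bound of 5 + 4 = 9 moves.
A route of 9 moves achieves this: 8 → 12 → 16 → 20 → 19 → 18 → 14 → 10 → 6 → 2.
Since 9 matches the lower bound, it is optimal.

9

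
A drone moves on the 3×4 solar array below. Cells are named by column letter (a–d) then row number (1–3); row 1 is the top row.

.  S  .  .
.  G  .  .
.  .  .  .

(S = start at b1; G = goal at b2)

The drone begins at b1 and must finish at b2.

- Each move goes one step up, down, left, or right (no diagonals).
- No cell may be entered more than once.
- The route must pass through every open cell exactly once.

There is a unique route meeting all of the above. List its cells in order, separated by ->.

Need to visit all 12 open cells exactly once, starting at b1 and ending at b2.
Route from b1: left 1 to a1, down 2 to a3, right 3 to d3, up 2 to d1, left 1 to c1, down 1 to c2, left 1 to b2 — 11 moves in all.
Check: all 12 open cells covered.

b1 -> a1 -> a2 -> a3 -> b3 -> c3 -> d3 -> d2 -> d1 -> c1 -> c2 -> b2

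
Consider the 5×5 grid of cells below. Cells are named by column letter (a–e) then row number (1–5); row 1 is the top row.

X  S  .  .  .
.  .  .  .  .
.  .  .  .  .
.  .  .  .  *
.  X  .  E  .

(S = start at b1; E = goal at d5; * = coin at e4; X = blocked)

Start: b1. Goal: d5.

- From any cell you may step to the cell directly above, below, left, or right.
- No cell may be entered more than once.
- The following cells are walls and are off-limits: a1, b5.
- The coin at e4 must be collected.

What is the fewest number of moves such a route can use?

Any route passes through e4 somewhere between b1 and d5. Summing Manhattan distances along the two legs (b1 → e4 → d5) gives a lower bound of 6 + 2 = 8 moves.
A route of 8 moves achieves this: b1 → b2 → b3 → b4 → c4 → d4 → e4 → e5 → d5.
Since 8 matches the lower bound, it is optimal.

8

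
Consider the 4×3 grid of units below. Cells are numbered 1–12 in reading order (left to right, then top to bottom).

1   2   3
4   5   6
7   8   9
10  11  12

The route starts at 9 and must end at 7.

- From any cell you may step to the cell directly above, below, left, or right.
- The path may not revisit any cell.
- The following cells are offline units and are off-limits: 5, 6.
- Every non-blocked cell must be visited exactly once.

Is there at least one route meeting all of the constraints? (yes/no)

Cell 3 has only one open neighbour but is neither the start nor the goal, so a Hamiltonian route would have to both enter and leave it through the same neighbour — impossible without revisiting.

no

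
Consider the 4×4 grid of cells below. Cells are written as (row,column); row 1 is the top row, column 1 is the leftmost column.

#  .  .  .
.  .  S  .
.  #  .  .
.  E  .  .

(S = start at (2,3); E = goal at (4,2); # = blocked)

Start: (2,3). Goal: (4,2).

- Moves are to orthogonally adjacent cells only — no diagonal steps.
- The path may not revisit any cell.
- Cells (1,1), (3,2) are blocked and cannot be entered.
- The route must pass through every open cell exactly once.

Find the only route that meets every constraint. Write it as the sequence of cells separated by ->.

Need to visit all 14 open cells exactly once, starting at (2,3) and ending at (4,2).
Cell (2,1) has only two open neighbours ((3,1) and (2,2)), so the path must pass straight through it: one of those is the cell it's entered from and the other is where it exits.
Route from (2,3): 2× down (reaching (4,3)), right to (4,4), 3× up (reaching (1,4)), 2× left (reaching (1,2)), down to (2,2), left to (2,1), 2× down (reaching (4,1)), right to (4,2) — 13 moves in all.
Check: all 14 open cells covered.

(2,3) -> (3,3) -> (4,3) -> (4,4) -> (3,4) -> (2,4) -> (1,4) -> (1,3) -> (1,2) -> (2,2) -> (2,1) -> (3,1) -> (4,1) -> (4,2)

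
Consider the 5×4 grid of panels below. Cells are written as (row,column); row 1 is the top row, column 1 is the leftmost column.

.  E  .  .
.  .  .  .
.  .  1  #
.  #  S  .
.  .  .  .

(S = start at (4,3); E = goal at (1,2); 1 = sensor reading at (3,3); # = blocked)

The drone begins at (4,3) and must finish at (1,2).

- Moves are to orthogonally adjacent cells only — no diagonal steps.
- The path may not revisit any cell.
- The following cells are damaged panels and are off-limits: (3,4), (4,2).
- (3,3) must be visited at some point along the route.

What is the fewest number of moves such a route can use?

4

Any route passes through (3,3) somewhere between (4,3) and (1,2). Summing Manhattan distances along the two legs ((4,3) → (3,3) → (1,2)) gives a lower bound of 1 + 3 = 4 moves.
A route of 4 moves achieves this: (4,3) → (3,3) → (2,3) → (1,3) → (1,2).
Since 4 matches the lower bound, it is optimal.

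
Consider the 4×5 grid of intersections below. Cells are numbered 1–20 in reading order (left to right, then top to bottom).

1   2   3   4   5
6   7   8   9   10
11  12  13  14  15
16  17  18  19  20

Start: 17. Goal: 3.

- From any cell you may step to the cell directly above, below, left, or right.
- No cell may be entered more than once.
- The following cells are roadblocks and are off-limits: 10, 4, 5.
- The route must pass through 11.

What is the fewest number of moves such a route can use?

Any route passes through 11 somewhere between 17 and 3. Summing Manhattan distances along the two legs (17 → 11 → 3) gives a lower bound of 2 + 4 = 6 moves.
A route of 6 moves achieves this: 17 → 12 → 11 → 6 → 1 → 2 → 3.
Since 6 matches the lower bound, it is optimal.

6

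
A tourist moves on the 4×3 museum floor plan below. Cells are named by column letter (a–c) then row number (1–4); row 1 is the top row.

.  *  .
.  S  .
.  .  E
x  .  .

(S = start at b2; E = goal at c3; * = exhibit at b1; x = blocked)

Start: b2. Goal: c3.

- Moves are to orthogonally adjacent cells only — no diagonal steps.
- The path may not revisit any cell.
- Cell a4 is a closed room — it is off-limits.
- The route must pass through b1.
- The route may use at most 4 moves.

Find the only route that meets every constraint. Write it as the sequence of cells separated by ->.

b2 -> b1 -> c1 -> c2 -> c3

The 4-move cap with required stops at b1 leaves no slack for detours.
Route from b2: up to b1, right to c1, 2× down (reaching c3) — 4 moves in all.
Check: all required cells visited; 4 ≤ 4 moves.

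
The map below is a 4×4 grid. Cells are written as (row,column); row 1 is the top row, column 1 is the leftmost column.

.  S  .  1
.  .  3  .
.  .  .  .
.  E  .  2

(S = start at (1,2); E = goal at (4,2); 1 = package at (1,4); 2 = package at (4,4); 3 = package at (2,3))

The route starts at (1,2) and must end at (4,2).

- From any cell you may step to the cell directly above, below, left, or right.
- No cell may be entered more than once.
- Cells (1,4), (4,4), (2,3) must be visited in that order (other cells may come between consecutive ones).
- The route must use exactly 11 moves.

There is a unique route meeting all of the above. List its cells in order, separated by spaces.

The waypoints must appear in the order (1,4), (4,4), (2,3), with no cell reused.
Route from (1,2): right 2 to (1,4), down 3 to (4,4), left 1 to (4,3), up 2 to (2,3), left 1 to (2,2), down 2 to (4,2) — 11 moves in all.
Check: order respected (1 at step 2, 2 at step 5, 3 at step 8); 11 moves as required.

(1,2) (1,3) (1,4) (2,4) (3,4) (4,4) (4,3) (3,3) (2,3) (2,2) (3,2) (4,2)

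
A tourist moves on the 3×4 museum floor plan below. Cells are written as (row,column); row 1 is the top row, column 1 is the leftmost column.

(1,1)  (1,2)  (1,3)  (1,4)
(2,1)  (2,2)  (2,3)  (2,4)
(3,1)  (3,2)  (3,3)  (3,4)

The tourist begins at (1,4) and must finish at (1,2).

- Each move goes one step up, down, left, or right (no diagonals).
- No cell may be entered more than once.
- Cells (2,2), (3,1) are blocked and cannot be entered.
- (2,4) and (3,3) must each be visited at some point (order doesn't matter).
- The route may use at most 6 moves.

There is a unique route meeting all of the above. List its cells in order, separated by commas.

Any route must reach (2,4) and (3,3) and still end at (1,2) within 6 moves, so the order of the required stops is forced.
Route from (1,4): 2× down (reaching (3,4)), left to (3,3), 2× up (reaching (1,3)), left to (1,2) — 6 moves in all.
Check: all required cells visited; 6 ≤ 6 moves.

(1,4), (2,4), (3,4), (3,3), (2,3), (1,3), (1,2)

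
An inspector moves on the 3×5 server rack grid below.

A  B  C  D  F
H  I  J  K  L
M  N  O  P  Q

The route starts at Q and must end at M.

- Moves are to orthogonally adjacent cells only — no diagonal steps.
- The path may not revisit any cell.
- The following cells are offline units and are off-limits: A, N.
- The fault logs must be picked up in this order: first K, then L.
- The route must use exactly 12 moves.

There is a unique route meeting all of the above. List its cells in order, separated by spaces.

Q P O J K L F D C B I H M

The waypoints must appear in the order K, L, with no cell reused.
Route from Q: left 2 to O, up 1 to J, right 2 to L, up 1 to F, left 3 to B, down 1 to I, left 1 to H, down 1 to M — 12 moves in all.
Check: order respected (K at step 4, L at step 5); 12 moves as required.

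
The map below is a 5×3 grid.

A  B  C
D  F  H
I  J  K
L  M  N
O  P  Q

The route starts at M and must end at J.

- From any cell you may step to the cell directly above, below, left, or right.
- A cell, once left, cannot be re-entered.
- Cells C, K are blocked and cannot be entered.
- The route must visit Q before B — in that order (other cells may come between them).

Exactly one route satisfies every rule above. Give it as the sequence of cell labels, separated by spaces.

The waypoints must appear in the order Q, B, with no cell reused.
Route from M: right 1 to N, down 1 to Q, left 2 to O, up 4 to A, right 1 to B, down 2 to J — 11 moves in all.
Check: order respected (Q at step 2, B at step 9).

M N Q P O L I D A B F J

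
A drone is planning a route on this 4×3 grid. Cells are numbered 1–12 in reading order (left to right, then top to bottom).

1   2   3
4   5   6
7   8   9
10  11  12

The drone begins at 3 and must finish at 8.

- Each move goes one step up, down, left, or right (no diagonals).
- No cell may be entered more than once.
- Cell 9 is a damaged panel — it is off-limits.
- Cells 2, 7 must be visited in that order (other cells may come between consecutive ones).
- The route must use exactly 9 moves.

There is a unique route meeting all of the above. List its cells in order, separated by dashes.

The waypoints must appear in the order 2, 7, with no cell reused.
Route from 3: down to 6, left to 5, up to 2, left to 1, 3× down (reaching 10), right to 11, up to 8 — 9 moves in all.
Check: order respected (2 at step 3, 7 at step 6); 9 moves as required.

3 - 6 - 5 - 2 - 1 - 4 - 7 - 10 - 11 - 8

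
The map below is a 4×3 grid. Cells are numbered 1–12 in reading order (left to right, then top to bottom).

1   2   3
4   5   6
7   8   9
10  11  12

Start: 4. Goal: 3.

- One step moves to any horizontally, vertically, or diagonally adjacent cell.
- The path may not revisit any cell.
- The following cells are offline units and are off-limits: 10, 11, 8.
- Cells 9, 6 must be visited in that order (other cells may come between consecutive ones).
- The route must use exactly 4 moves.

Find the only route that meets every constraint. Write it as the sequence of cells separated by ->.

4 -> 5 -> 9 -> 6 -> 3

The waypoints must appear in the order 9, 6, with no cell reused.
Route from 4: right to 5, down-right to 9, 2× up (reaching 3) — 4 moves in all.
Check: order respected (9 at step 2, 6 at step 3); 4 moves as required.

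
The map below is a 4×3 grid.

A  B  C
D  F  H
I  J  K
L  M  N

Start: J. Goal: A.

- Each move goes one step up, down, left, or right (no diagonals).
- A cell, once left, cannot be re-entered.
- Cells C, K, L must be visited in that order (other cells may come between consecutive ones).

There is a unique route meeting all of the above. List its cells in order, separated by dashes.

J - F - B - C - H - K - N - M - L - I - D - A

The waypoints must appear in the order C, K, L, with no cell reused.
Route from J: 2× up (reaching B), right to C, 3× down (reaching N), 2× left (reaching L), 3× up (reaching A) — 11 moves in all.
Check: order respected (C at step 3, K at step 5, L at step 8).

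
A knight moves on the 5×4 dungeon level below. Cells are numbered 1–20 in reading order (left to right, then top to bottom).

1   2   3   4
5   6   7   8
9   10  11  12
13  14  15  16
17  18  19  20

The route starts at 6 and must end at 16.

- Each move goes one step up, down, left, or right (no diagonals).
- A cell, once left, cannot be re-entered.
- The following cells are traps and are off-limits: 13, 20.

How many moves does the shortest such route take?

4

The Manhattan distance from 6 to 16 is |2−4| + |2−4| = 4, so at least 4 moves are needed.
A route of 4 moves achieves this: 6 → 10 → 14 → 15 → 16.
Since 4 matches the lower bound, it is optimal.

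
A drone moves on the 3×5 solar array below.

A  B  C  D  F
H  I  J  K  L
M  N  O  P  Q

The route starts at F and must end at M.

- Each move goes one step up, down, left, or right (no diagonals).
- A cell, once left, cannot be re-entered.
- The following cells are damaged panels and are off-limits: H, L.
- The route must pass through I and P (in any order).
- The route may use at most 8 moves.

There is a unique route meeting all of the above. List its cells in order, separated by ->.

The 8-move cap with required stops at I, P leaves no slack for detours.
Route from F: left to D, 2× down (reaching P), left to O, up to J, left to I, down to N, left to M — 8 moves in all.
Check: all required cells visited; 8 ≤ 8 moves.

F -> D -> K -> P -> O -> J -> I -> N -> M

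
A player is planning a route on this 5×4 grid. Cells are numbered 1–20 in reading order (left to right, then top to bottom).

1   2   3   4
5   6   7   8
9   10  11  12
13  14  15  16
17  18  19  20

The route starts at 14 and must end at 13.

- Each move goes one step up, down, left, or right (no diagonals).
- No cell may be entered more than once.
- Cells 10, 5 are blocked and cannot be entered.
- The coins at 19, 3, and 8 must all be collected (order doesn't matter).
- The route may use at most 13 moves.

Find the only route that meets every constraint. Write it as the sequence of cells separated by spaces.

14 15 11 7 3 4 8 12 16 20 19 18 17 13

The budget equals the shortest possible length, so every move has to be on a shortest route through the required cells.
Route from 14: right 1 to 15, up 3 to 3, right 1 to 4, down 4 to 20, left 3 to 17, up 1 to 13 — 13 moves in all.
Check: all required cells visited; 13 ≤ 13 moves.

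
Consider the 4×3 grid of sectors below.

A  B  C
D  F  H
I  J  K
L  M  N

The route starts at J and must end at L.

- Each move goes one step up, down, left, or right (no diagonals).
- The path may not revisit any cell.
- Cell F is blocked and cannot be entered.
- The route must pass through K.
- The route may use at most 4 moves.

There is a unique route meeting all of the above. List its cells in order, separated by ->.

The budget equals the shortest possible length, so every move has to be on a shortest route through the required cells.
Route from J: right 1 to K, down 1 to N, left 2 to L — 4 moves in all.
Check: all required cells visited; 4 ≤ 4 moves.

J -> K -> N -> M -> L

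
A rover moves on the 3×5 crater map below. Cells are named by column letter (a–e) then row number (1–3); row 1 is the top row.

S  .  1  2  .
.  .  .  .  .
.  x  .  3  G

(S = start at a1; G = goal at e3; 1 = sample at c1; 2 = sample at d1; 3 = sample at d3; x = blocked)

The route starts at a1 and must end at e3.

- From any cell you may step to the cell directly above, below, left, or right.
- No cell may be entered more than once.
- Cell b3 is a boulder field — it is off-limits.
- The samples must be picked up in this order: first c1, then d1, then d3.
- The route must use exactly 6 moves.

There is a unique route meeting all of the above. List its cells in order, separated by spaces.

a1 b1 c1 d1 d2 d3 e3

The waypoints must appear in the order c1, d1, d3, with no cell reused.
Route from a1: right 3 to d1, down 2 to d3, right 1 to e3 — 6 moves in all.
Check: order respected (1 at step 2, 2 at step 3, 3 at step 5); 6 moves as required.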